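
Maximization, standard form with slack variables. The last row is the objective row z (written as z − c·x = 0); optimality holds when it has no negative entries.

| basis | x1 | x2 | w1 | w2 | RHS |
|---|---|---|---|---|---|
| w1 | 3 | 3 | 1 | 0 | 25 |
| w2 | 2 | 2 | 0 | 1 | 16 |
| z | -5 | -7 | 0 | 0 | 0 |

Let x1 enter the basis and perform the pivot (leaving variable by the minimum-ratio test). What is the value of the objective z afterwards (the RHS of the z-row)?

Ratio test on column x1 — row 1: 25/3 = 25/3; row 2: 16/2 = 8. Minimum is 8 at row 2 (w2 leaves); pivot element 2.
Pivot on row 2; the z-row RHS becomes 0 − (-5)·8 = 40.

40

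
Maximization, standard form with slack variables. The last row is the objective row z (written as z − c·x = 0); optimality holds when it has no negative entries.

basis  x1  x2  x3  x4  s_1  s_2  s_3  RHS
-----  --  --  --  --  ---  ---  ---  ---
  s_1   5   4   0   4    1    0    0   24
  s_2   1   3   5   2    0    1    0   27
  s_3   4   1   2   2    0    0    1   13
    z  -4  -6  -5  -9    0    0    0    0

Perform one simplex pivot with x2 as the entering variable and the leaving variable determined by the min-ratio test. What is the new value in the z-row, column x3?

-5

Ratio test on column x2 — row 1: 24/4 = 6; row 2: 27/3 = 9; row 3: 13/1 = 13. Minimum is 6 at row 1 (s_1 leaves); pivot element 4.
Divide row 1 by 4; eliminate column x2 from the other rows.
z-row update in column x3: -5 − (-6)·0 = -5.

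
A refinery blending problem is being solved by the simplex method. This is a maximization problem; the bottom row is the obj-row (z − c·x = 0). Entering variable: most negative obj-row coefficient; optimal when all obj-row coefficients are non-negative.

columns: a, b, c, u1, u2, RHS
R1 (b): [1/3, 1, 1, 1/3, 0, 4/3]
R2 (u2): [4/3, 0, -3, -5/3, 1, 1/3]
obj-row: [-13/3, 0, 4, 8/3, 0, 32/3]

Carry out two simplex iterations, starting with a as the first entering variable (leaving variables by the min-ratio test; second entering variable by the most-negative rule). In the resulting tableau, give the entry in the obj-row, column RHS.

Ratio test on column a — row 1: (4/3)/(1/3) = 4; row 2: (1/3)/(4/3) = 1/4. Minimum is 1/4 at row 2 (u2 leaves); pivot element 4/3.
Divide row 2 by 4/3; eliminate column a from the other rows.
Second iteration: most negative obj-row entry is -23/4 in column c, so c enters.
Ratio test on column c — row 1: (5/4)/(7/4) = 5/7; row 2: entry -9/4 ≤ 0. Minimum is 5/7 at row 1 (b leaves); pivot element 7/4.
Divide row 1 by 7/4; eliminate column c from the other rows.
After both pivots, the entry at the obj-row, column RHS is 111/7.

111/7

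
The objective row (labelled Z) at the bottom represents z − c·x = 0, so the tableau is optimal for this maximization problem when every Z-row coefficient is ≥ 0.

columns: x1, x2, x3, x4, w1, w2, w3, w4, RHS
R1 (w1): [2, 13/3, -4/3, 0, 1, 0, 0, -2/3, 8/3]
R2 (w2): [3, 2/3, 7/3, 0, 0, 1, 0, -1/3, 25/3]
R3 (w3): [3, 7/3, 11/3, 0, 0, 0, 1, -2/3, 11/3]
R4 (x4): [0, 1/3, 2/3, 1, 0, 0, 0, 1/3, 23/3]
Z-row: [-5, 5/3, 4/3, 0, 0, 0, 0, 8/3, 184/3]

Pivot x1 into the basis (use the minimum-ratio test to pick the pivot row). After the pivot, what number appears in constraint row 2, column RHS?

14/3

Ratio test on column x1 — row 1: (8/3)/2 = 4/3; row 2: (25/3)/3 = 25/9; row 3: (11/3)/3 = 11/9; row 4: entry 0 ≤ 0. Minimum is 11/9 at row 3 (w3 leaves); pivot element 3.
Divide row 3 by 3; eliminate column x1 from the other rows.
Row 2 update in column RHS: 25/3 − 3·(11/9) = 14/3.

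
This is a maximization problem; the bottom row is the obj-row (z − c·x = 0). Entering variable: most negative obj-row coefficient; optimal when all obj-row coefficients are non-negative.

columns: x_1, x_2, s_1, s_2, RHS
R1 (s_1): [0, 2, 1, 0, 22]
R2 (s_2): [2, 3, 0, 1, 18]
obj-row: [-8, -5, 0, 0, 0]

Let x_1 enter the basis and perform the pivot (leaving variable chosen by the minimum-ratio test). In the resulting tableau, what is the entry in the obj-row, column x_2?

7

Ratio test on column x_1 — row 1: entry 0 ≤ 0; row 2: 18/2 = 9. Minimum is 9 at row 2 (s_2 leaves); pivot element 2.
Divide row 2 by 2; eliminate column x_1 from the other rows.
obj-row update in column x_2: -5 − (-8)·(3/2) = 7.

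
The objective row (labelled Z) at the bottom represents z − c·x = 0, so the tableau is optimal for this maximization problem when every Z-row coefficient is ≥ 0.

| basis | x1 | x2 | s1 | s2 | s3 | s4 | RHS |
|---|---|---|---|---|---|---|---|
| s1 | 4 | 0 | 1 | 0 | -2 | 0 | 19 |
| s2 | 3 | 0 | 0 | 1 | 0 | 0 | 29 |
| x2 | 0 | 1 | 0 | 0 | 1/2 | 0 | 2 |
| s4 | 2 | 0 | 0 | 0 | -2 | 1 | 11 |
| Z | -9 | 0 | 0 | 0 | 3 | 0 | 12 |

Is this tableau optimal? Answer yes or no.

no

The Z-row has a negative entry -9 in column x1, so it is not optimal.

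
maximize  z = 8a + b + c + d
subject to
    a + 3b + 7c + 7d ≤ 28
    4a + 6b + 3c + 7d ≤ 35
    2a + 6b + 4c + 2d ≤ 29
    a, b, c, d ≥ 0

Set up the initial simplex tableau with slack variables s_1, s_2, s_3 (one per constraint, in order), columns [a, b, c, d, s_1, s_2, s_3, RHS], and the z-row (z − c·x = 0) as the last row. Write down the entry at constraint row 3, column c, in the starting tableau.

Constraint 3 has coefficient 4 on c.

4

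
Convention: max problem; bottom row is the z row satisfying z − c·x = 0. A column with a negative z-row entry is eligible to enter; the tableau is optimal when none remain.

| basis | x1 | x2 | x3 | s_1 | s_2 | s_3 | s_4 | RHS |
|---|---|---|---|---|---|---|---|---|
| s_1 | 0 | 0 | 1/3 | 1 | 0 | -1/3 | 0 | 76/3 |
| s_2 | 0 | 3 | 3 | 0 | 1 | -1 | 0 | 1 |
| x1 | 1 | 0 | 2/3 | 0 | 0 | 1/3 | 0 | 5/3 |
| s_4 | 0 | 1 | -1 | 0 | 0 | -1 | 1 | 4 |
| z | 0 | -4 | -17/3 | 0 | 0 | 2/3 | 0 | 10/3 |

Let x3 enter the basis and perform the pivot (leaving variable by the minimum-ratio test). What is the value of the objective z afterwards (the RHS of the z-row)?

47/9

Ratio test on column x3 — row 1: (76/3)/(1/3) = 76; row 2: 1/3 = 1/3; row 3: (5/3)/(2/3) = 5/2; row 4: entry -1 ≤ 0. Minimum is 1/3 at row 2 (s_2 leaves); pivot element 3.
Pivot on row 2; the z-row RHS becomes 10/3 − (-17/3)·(1/3) = 47/9.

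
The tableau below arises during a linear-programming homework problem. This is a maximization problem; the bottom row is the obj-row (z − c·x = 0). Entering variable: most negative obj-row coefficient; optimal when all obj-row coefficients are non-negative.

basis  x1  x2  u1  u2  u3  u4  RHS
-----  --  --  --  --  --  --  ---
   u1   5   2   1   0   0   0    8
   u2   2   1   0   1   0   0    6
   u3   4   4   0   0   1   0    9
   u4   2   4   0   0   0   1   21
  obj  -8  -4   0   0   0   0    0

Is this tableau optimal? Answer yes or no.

The obj-row has a negative entry -8 in column x1, so it is not optimal.

no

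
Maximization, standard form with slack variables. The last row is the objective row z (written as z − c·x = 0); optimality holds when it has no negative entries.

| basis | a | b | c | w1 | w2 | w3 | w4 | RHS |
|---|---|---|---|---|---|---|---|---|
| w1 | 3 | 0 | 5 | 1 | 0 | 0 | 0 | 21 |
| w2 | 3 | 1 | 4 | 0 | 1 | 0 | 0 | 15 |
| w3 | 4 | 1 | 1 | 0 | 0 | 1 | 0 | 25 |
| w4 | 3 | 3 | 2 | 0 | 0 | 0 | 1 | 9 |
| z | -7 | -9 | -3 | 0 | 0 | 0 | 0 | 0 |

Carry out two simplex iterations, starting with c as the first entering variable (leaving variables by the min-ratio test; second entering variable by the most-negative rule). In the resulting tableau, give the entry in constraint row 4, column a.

3/5

Ratio test on column c — row 1: 21/5 = 21/5; row 2: 15/4 = 15/4; row 3: 25/1 = 25; row 4: 9/2 = 9/2. Minimum is 15/4 at row 2 (w2 leaves); pivot element 4.
Divide row 2 by 4; eliminate column c from the other rows.
Second iteration: most negative z-row entry is -33/4 in column b, so b enters.
Ratio test on column b — row 1: entry -5/4 ≤ 0; row 2: (15/4)/(1/4) = 15; row 3: (85/4)/(3/4) = 85/3; row 4: (3/2)/(5/2) = 3/5. Minimum is 3/5 at row 4 (w4 leaves); pivot element 5/2.
Divide row 4 by 5/2; eliminate column b from the other rows.
After both pivots, the entry at constraint row 4, column a is 3/5.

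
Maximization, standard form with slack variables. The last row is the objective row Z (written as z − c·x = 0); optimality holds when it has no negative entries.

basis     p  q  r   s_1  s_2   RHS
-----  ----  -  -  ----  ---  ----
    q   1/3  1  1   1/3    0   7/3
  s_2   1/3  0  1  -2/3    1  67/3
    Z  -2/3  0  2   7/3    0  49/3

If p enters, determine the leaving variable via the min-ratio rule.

q

Column p entries and ratios — q: (7/3)/(1/3) = 7; s_2: (67/3)/(1/3) = 67.
Smallest ratio is 7 in the row of q, so q leaves.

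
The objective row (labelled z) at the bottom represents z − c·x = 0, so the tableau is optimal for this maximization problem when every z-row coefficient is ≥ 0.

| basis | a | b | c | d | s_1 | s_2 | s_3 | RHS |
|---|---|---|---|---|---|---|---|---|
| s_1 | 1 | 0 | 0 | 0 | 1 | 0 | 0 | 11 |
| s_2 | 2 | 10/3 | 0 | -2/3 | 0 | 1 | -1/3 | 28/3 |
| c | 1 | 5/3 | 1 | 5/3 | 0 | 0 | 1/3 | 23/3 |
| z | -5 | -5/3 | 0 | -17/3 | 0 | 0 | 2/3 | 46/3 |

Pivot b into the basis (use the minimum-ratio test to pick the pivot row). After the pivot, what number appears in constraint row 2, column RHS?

14/5

Ratio test on column b — row 1: entry 0 ≤ 0; row 2: (28/3)/(10/3) = 14/5; row 3: (23/3)/(5/3) = 23/5. Minimum is 14/5 at row 2 (s_2 leaves); pivot element 10/3.
Divide row 2 by 10/3; eliminate column b from the other rows.
In the new row 2, the RHS entry is the old entry divided by the pivot: (28/3)/(10/3) = 14/5.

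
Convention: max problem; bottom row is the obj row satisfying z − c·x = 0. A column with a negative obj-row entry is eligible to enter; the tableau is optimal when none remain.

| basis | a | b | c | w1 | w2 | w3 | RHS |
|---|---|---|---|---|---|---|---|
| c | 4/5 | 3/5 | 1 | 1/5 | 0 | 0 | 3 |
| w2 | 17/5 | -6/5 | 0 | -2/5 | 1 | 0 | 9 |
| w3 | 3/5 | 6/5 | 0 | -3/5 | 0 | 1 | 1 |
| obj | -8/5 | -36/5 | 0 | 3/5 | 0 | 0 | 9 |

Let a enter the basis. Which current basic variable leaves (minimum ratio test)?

w3

Column a entries and ratios — c: 3/(4/5) = 15/4; w2: 9/(17/5) = 45/17; w3: 1/(3/5) = 5/3.
Smallest ratio is 5/3 in the row of w3, so w3 leaves.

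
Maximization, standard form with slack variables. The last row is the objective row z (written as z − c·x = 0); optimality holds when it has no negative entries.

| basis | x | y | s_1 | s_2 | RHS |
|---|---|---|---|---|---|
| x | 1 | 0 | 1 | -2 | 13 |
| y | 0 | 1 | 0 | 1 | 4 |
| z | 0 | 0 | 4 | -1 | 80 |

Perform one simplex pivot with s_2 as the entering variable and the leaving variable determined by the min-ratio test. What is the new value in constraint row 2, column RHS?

Ratio test on column s_2 — row 1: entry -2 ≤ 0; row 2: 4/1 = 4. Minimum is 4 at row 2 (y leaves); pivot element 1.
Divide row 2 by 1; eliminate column s_2 from the other rows.
In the new row 2, the RHS entry is the old entry divided by the pivot: 4/1 = 4.

4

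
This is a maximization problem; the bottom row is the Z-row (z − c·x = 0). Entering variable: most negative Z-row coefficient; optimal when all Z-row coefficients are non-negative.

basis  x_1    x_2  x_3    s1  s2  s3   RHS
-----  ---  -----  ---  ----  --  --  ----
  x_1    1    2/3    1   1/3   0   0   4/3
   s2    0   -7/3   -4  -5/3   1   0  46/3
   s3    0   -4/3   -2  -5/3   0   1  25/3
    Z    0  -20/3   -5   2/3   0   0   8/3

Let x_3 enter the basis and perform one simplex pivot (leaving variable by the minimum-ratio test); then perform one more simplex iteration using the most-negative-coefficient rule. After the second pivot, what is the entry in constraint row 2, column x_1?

Ratio test on column x_3 — row 1: (4/3)/1 = 4/3; row 2: entry -4 ≤ 0; row 3: entry -2 ≤ 0. Minimum is 4/3 at row 1 (x_1 leaves); pivot element 1.
Divide row 1 by 1; eliminate column x_3 from the other rows.
Second iteration: most negative Z-row entry is -10/3 in column x_2, so x_2 enters.
Ratio test on column x_2 — row 1: (4/3)/(2/3) = 2; row 2: (62/3)/(1/3) = 62; row 3: entry 0 ≤ 0. Minimum is 2 at row 1 (x_3 leaves); pivot element 2/3.
Divide row 1 by 2/3; eliminate column x_2 from the other rows.
After both pivots, the entry at constraint row 2, column x_1 is 7/2.

7/2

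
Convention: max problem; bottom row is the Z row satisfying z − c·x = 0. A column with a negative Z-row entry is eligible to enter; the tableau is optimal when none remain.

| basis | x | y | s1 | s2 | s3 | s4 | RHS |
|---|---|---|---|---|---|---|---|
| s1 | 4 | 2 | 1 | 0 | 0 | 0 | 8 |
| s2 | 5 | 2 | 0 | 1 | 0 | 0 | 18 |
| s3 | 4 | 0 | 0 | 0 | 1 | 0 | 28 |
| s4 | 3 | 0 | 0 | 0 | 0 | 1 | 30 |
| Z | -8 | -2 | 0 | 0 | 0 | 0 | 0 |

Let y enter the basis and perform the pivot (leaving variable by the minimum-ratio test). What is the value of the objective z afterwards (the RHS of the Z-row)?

Ratio test on column y — row 1: 8/2 = 4; row 2: 18/2 = 9; row 3: entry 0 ≤ 0; row 4: entry 0 ≤ 0. Minimum is 4 at row 1 (s1 leaves); pivot element 2.
Pivot on row 1; the Z-row RHS becomes 0 − (-2)·4 = 8.

8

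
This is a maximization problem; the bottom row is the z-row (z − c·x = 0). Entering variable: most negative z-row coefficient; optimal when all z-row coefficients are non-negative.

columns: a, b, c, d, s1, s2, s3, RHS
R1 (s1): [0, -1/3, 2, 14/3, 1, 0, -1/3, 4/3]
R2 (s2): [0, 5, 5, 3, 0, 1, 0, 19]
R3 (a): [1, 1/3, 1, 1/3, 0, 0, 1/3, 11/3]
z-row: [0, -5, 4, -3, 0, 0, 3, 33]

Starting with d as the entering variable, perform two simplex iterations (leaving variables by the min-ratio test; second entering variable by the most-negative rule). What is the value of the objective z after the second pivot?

Ratio test on column d — row 1: (4/3)/(14/3) = 2/7; row 2: 19/3 = 19/3; row 3: (11/3)/(1/3) = 11. Minimum is 2/7 at row 1 (s1 leaves); pivot element 14/3.
Pivot on row 1; the z-row RHS becomes 33 − (-3)·(2/7) = 237/7.
Next entering variable (most negative z-row entry -73/14): b.
Ratio test on column b — row 1: entry -1/14 ≤ 0; row 2: (127/7)/(73/14) = 254/73; row 3: (25/7)/(5/14) = 10. Minimum is 254/73 at row 2 (s2 leaves); pivot element 73/14.
After the second pivot the z-row RHS is 237/7 − (-73/14)·(254/73) = 52.

52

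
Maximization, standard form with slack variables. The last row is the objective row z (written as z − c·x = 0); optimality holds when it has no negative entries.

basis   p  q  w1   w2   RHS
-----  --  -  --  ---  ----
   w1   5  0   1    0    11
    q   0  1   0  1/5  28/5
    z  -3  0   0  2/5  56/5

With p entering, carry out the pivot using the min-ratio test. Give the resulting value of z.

Ratio test on column p — row 1: 11/5 = 11/5; row 2: entry 0 ≤ 0. Minimum is 11/5 at row 1 (w1 leaves); pivot element 5.
Pivot on row 1; the z-row RHS becomes 56/5 − (-3)·(11/5) = 89/5.

89/5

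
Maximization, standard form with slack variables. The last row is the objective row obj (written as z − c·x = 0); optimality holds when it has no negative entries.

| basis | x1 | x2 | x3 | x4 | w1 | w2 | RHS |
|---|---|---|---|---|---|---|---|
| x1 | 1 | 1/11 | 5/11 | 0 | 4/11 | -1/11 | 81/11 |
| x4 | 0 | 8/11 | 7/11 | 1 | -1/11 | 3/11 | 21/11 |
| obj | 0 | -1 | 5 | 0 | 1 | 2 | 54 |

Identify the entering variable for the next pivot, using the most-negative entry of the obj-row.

Negative obj-row entries: x2: -1.
The most negative is -1 in column x2, so x2 enters.

x2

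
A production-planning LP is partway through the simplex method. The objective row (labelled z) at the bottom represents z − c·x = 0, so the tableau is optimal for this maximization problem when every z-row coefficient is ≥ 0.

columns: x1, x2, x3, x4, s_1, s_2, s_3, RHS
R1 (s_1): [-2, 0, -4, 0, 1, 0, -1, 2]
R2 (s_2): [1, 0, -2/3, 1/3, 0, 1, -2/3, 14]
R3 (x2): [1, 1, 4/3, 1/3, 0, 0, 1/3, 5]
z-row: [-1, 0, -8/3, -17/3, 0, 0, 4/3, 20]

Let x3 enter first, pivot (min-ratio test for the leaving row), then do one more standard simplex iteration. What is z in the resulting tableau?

105

Ratio test on column x3 — row 1: entry -4 ≤ 0; row 2: entry -2/3 ≤ 0; row 3: 5/(4/3) = 15/4. Minimum is 15/4 at row 3 (x2 leaves); pivot element 4/3.
Pivot on row 3; the z-row RHS becomes 20 − (-8/3)·(15/4) = 30.
Next entering variable (most negative z-row entry -5): x4.
Ratio test on column x4 — row 1: 17/1 = 17; row 2: (33/2)/(1/2) = 33; row 3: (15/4)/(1/4) = 15. Minimum is 15 at row 3 (x3 leaves); pivot element 1/4.
After the second pivot the z-row RHS is 30 − (-5)·15 = 105.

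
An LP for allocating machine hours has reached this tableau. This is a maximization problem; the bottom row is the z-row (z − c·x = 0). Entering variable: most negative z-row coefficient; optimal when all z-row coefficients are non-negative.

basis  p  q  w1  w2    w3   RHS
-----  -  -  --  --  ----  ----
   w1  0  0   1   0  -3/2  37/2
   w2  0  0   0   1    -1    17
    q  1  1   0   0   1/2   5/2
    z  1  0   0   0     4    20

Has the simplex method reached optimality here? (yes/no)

yes

Every z-row coefficient is ≥ 0, so the tableau is optimal.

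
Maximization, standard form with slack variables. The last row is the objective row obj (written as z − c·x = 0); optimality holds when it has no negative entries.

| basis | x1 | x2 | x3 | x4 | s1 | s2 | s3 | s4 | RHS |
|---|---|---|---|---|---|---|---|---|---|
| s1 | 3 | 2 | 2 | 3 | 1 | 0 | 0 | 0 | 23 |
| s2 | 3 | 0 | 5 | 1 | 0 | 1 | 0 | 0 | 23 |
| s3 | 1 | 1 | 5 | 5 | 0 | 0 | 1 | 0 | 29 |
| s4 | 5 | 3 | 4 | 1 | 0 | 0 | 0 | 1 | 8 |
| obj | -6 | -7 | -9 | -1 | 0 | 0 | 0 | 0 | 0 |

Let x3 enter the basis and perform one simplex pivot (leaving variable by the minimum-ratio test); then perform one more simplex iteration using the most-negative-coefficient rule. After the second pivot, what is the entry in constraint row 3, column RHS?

79/3

Ratio test on column x3 — row 1: 23/2 = 23/2; row 2: 23/5 = 23/5; row 3: 29/5 = 29/5; row 4: 8/4 = 2. Minimum is 2 at row 4 (s4 leaves); pivot element 4.
Divide row 4 by 4; eliminate column x3 from the other rows.
Second iteration: most negative obj-row entry is -1/4 in column x2, so x2 enters.
Ratio test on column x2 — row 1: 19/(1/2) = 38; row 2: entry -15/4 ≤ 0; row 3: entry -11/4 ≤ 0; row 4: 2/(3/4) = 8/3. Minimum is 8/3 at row 4 (x3 leaves); pivot element 3/4.
Divide row 4 by 3/4; eliminate column x2 from the other rows.
After both pivots, the entry at constraint row 3, column RHS is 79/3.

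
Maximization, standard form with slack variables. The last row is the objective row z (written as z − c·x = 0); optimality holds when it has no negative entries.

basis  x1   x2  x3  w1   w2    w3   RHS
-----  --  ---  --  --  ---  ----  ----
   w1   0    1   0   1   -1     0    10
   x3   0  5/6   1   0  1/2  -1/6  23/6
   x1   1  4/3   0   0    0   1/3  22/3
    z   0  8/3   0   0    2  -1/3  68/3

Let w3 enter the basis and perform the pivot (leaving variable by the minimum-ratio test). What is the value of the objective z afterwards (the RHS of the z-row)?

30

Ratio test on column w3 — row 1: entry 0 ≤ 0; row 2: entry -1/6 ≤ 0; row 3: (22/3)/(1/3) = 22. Minimum is 22 at row 3 (x1 leaves); pivot element 1/3.
Pivot on row 3; the z-row RHS becomes 68/3 − (-1/3)·22 = 30.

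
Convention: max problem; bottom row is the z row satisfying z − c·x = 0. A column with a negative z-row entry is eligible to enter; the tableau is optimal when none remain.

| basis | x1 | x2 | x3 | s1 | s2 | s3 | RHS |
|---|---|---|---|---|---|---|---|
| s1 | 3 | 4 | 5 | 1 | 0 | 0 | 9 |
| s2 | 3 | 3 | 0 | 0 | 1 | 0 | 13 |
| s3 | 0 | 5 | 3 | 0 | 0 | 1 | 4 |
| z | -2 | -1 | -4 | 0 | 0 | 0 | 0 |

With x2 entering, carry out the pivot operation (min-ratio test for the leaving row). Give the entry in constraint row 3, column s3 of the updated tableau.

1/5

Ratio test on column x2 — row 1: 9/4 = 9/4; row 2: 13/3 = 13/3; row 3: 4/5 = 4/5. Minimum is 4/5 at row 3 (s3 leaves); pivot element 5.
Divide row 3 by 5; eliminate column x2 from the other rows.
In the new row 3, the s3 entry is the old entry divided by the pivot: 1/5 = 1/5.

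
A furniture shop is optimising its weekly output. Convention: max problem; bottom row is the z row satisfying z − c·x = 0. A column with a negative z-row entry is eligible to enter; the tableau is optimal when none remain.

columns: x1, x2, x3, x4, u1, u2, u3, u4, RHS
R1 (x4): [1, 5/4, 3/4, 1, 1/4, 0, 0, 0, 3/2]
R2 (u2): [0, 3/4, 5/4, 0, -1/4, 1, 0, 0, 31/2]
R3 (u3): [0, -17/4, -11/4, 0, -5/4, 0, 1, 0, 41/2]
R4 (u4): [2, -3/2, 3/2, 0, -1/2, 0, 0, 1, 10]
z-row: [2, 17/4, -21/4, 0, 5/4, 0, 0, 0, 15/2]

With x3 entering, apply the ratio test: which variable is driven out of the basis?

x4

Column x3 entries and ratios — x4: (3/2)/(3/4) = 2; u2: (31/2)/(5/4) = 62/5; u3: -11/4 ≤ 0, skip; u4: 10/(3/2) = 20/3.
Smallest ratio is 2 in the row of x4, so x4 leaves.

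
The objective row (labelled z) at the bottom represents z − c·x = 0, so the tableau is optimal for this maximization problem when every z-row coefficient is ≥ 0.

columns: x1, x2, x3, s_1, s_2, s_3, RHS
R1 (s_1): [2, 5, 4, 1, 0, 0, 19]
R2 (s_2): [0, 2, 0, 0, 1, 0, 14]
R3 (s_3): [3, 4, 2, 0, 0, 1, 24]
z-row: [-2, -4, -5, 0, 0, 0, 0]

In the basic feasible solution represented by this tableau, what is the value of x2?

x2 is not in the basis, so in the current basic feasible solution x2 = 0.

0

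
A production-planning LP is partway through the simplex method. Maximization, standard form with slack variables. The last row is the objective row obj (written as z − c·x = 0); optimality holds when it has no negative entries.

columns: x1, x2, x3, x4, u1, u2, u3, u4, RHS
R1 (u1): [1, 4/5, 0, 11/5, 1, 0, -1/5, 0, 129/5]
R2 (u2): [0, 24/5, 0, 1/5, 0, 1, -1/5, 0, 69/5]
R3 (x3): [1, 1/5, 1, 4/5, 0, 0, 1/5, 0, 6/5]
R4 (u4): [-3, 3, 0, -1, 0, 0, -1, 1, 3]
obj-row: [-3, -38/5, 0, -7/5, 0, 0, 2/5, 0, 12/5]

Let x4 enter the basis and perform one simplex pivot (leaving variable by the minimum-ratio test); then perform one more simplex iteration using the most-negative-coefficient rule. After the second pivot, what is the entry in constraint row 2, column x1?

Ratio test on column x4 — row 1: (129/5)/(11/5) = 129/11; row 2: (69/5)/(1/5) = 69; row 3: (6/5)/(4/5) = 3/2; row 4: entry -1 ≤ 0. Minimum is 3/2 at row 3 (x3 leaves); pivot element 4/5.
Divide row 3 by 4/5; eliminate column x4 from the other rows.
Second iteration: most negative obj-row entry is -29/4 in column x2, so x2 enters.
Ratio test on column x2 — row 1: (45/2)/(1/4) = 90; row 2: (27/2)/(19/4) = 54/19; row 3: (3/2)/(1/4) = 6; row 4: (9/2)/(13/4) = 18/13. Minimum is 18/13 at row 4 (u4 leaves); pivot element 13/4.
Divide row 4 by 13/4; eliminate column x2 from the other rows.
After both pivots, the entry at constraint row 2, column x1 is 30/13.

30/13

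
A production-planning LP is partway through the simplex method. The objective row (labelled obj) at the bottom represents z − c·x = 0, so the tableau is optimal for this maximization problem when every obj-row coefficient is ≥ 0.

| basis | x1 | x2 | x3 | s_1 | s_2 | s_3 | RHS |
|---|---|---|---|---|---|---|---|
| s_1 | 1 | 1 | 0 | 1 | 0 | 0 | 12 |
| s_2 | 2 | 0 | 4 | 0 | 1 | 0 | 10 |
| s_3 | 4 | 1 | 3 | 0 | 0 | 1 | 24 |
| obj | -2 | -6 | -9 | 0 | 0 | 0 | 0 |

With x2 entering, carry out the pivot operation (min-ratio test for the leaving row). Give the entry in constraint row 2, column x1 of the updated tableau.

Ratio test on column x2 — row 1: 12/1 = 12; row 2: entry 0 ≤ 0; row 3: 24/1 = 24. Minimum is 12 at row 1 (s_1 leaves); pivot element 1.
Divide row 1 by 1; eliminate column x2 from the other rows.
Row 2 update in column x1: 2 − 0·1 = 2.

2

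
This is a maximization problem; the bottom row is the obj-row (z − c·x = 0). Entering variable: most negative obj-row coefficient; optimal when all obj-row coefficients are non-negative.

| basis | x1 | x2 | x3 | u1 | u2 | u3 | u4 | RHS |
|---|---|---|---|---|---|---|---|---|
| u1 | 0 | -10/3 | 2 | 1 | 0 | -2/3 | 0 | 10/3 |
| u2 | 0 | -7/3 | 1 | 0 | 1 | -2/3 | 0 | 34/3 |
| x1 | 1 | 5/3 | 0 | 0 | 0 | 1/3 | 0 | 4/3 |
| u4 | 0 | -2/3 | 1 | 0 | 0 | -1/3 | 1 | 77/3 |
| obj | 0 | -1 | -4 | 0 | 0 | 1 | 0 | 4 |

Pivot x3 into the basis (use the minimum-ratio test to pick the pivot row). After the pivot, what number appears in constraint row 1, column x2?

Ratio test on column x3 — row 1: (10/3)/2 = 5/3; row 2: (34/3)/1 = 34/3; row 3: entry 0 ≤ 0; row 4: (77/3)/1 = 77/3. Minimum is 5/3 at row 1 (u1 leaves); pivot element 2.
Divide row 1 by 2; eliminate column x3 from the other rows.
In the new row 1, the x2 entry is the old entry divided by the pivot: (-10/3)/2 = -5/3.

-5/3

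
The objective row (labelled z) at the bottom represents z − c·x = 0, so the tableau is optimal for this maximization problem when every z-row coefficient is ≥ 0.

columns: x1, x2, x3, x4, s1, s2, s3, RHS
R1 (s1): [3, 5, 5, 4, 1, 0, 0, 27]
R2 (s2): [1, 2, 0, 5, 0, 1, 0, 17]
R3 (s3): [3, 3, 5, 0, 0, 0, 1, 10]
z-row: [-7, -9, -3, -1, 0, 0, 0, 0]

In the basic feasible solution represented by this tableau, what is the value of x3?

0

x3 is not in the basis, so in the current basic feasible solution x3 = 0.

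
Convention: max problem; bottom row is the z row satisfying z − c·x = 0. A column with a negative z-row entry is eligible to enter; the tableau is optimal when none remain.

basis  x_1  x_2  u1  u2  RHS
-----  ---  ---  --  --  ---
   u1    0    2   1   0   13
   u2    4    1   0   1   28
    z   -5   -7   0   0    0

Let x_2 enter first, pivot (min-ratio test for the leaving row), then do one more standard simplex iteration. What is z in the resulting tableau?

Ratio test on column x_2 — row 1: 13/2 = 13/2; row 2: 28/1 = 28. Minimum is 13/2 at row 1 (u1 leaves); pivot element 2.
Pivot on row 1; the z-row RHS becomes 0 − (-7)·(13/2) = 91/2.
Next entering variable (most negative z-row entry -5): x_1.
Ratio test on column x_1 — row 1: entry 0 ≤ 0; row 2: (43/2)/4 = 43/8. Minimum is 43/8 at row 2 (u2 leaves); pivot element 4.
After the second pivot the z-row RHS is 91/2 − (-5)·(43/8) = 579/8.

579/8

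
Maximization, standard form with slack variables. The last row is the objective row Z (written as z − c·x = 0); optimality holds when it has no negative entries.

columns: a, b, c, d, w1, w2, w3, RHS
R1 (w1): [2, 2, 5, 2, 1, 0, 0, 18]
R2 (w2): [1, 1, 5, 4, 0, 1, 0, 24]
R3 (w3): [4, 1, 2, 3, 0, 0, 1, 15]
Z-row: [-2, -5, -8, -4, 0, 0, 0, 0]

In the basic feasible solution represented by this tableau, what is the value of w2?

w2 is basic (row 2); its value is the RHS of that row, 24.

24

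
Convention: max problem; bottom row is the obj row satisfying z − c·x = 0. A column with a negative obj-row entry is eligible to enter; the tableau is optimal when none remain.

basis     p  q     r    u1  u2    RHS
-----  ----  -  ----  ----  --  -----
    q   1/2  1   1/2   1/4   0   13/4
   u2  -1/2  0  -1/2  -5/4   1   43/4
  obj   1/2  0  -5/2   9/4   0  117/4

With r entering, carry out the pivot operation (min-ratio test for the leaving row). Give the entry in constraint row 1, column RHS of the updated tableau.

Ratio test on column r — row 1: (13/4)/(1/2) = 13/2; row 2: entry -1/2 ≤ 0. Minimum is 13/2 at row 1 (q leaves); pivot element 1/2.
Divide row 1 by 1/2; eliminate column r from the other rows.
In the new row 1, the RHS entry is the old entry divided by the pivot: (13/4)/(1/2) = 13/2.

13/2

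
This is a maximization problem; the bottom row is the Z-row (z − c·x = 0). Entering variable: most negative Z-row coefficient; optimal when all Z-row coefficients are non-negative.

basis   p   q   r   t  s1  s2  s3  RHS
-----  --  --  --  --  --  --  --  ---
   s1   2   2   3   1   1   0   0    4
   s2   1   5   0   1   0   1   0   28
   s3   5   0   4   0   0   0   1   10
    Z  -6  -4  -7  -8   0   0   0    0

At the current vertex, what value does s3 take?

s3 is basic (row 3); its value is the RHS of that row, 10.

10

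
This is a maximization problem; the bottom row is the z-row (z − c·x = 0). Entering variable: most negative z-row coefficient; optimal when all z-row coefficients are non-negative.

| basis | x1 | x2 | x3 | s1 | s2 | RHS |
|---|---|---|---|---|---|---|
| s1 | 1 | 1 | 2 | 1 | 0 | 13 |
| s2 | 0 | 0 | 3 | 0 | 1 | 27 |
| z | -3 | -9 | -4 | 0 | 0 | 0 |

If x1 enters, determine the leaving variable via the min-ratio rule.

Column x1 entries and ratios — s1: 13/1 = 13; s2: 0 ≤ 0, skip.
Smallest ratio is 13 in the row of s1, so s1 leaves.

s1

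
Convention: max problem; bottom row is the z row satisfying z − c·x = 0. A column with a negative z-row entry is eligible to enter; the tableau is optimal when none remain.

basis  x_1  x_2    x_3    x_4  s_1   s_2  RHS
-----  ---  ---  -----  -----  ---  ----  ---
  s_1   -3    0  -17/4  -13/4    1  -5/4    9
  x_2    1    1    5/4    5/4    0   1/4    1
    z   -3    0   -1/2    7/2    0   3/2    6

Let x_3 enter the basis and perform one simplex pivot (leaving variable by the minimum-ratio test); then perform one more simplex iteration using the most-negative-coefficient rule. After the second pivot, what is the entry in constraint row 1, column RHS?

Ratio test on column x_3 — row 1: entry -17/4 ≤ 0; row 2: 1/(5/4) = 4/5. Minimum is 4/5 at row 2 (x_2 leaves); pivot element 5/4.
Divide row 2 by 5/4; eliminate column x_3 from the other rows.
Second iteration: most negative z-row entry is -13/5 in column x_1, so x_1 enters.
Ratio test on column x_1 — row 1: (62/5)/(2/5) = 31; row 2: (4/5)/(4/5) = 1. Minimum is 1 at row 2 (x_3 leaves); pivot element 4/5.
Divide row 2 by 4/5; eliminate column x_1 from the other rows.
After both pivots, the entry at constraint row 1, column RHS is 12.

12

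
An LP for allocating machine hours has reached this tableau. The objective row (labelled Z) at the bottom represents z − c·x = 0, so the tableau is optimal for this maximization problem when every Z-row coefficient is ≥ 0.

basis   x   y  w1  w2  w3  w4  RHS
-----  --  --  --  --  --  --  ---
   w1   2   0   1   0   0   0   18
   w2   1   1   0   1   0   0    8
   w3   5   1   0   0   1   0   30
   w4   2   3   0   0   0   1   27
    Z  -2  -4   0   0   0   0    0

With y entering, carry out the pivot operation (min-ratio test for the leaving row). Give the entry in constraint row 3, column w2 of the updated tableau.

Ratio test on column y — row 1: entry 0 ≤ 0; row 2: 8/1 = 8; row 3: 30/1 = 30; row 4: 27/3 = 9. Minimum is 8 at row 2 (w2 leaves); pivot element 1.
Divide row 2 by 1; eliminate column y from the other rows.
Row 3 update in column w2: 0 − 1·1 = -1.

-1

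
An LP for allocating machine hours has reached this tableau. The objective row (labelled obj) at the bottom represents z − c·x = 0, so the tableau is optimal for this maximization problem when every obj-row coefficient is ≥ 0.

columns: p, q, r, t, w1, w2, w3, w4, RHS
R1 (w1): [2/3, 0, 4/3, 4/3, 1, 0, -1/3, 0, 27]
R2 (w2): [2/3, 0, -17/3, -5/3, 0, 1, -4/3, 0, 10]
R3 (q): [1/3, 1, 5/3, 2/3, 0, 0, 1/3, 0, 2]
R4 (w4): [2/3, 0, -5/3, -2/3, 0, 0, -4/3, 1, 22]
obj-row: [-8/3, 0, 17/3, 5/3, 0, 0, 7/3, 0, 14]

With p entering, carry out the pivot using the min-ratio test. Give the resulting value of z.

30

Ratio test on column p — row 1: 27/(2/3) = 81/2; row 2: 10/(2/3) = 15; row 3: 2/(1/3) = 6; row 4: 22/(2/3) = 33. Minimum is 6 at row 3 (q leaves); pivot element 1/3.
Pivot on row 3; the obj-row RHS becomes 14 − (-8/3)·6 = 30.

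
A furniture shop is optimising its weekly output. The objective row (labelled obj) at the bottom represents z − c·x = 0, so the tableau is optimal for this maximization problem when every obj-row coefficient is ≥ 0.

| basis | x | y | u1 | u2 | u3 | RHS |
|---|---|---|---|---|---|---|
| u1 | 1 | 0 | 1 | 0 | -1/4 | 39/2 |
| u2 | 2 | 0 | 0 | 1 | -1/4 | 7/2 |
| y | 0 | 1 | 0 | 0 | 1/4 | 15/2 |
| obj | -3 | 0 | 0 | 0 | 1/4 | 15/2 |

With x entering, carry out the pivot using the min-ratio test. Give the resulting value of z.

Ratio test on column x — row 1: (39/2)/1 = 39/2; row 2: (7/2)/2 = 7/4; row 3: entry 0 ≤ 0. Minimum is 7/4 at row 2 (u2 leaves); pivot element 2.
Pivot on row 2; the obj-row RHS becomes 15/2 − (-3)·(7/4) = 51/4.

51/4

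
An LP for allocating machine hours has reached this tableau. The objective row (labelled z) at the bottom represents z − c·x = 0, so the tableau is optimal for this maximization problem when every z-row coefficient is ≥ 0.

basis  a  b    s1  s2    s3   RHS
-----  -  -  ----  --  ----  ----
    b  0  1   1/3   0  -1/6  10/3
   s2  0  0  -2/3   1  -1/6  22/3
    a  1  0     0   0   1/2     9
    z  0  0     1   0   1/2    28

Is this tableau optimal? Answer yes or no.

yes

Every z-row coefficient is ≥ 0, so the tableau is optimal.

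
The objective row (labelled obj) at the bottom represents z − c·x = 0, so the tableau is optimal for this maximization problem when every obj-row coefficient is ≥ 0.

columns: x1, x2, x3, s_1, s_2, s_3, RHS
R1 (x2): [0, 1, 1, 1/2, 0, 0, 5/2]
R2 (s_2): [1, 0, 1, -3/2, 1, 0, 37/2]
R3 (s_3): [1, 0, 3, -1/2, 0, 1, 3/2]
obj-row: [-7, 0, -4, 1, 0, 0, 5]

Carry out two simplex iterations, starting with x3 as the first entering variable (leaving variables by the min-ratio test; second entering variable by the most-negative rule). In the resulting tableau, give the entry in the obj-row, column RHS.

Ratio test on column x3 — row 1: (5/2)/1 = 5/2; row 2: (37/2)/1 = 37/2; row 3: (3/2)/3 = 1/2. Minimum is 1/2 at row 3 (s_3 leaves); pivot element 3.
Divide row 3 by 3; eliminate column x3 from the other rows.
Second iteration: most negative obj-row entry is -17/3 in column x1, so x1 enters.
Ratio test on column x1 — row 1: entry -1/3 ≤ 0; row 2: 18/(2/3) = 27; row 3: (1/2)/(1/3) = 3/2. Minimum is 3/2 at row 3 (x3 leaves); pivot element 1/3.
Divide row 3 by 1/3; eliminate column x1 from the other rows.
After both pivots, the entry at the obj-row, column RHS is 31/2.

31/2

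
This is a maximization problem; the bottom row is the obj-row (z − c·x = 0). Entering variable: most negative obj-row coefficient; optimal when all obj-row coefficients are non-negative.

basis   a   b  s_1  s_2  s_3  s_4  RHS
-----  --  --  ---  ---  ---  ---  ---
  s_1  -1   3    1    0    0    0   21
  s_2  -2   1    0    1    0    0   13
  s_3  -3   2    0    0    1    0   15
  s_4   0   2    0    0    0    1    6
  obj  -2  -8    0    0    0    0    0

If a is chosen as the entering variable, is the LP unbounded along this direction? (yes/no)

yes

Every constraint-row entry in column a is ≤ 0, so increasing a is unbounded.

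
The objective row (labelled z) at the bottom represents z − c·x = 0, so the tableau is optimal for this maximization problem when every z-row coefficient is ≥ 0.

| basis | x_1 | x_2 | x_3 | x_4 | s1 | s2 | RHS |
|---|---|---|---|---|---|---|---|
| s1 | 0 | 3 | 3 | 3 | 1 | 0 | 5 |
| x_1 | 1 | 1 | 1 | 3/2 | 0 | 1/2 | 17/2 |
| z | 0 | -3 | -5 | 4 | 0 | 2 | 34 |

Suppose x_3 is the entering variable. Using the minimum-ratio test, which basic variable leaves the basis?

Column x_3 entries and ratios — s1: 5/3 = 5/3; x_1: (17/2)/1 = 17/2.
Smallest ratio is 5/3 in the row of s1, so s1 leaves.

s1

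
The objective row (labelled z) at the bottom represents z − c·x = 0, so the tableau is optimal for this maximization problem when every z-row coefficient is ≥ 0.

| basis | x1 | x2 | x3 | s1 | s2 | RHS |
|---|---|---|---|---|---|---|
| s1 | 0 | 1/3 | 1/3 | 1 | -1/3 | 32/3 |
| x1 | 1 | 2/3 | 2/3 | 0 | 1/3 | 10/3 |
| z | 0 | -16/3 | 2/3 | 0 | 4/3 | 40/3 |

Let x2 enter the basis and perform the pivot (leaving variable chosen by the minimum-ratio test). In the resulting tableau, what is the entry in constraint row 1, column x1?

-1/2

Ratio test on column x2 — row 1: (32/3)/(1/3) = 32; row 2: (10/3)/(2/3) = 5. Minimum is 5 at row 2 (x1 leaves); pivot element 2/3.
Divide row 2 by 2/3; eliminate column x2 from the other rows.
Row 1 update in column x1: 0 − (1/3)·(3/2) = -1/2.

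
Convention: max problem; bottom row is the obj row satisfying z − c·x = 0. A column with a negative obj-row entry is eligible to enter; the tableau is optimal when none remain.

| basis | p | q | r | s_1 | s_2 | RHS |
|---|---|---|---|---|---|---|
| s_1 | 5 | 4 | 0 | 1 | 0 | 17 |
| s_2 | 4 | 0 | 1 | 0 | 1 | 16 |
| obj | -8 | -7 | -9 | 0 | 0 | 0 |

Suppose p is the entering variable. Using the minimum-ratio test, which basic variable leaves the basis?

Column p entries and ratios — s_1: 17/5 = 17/5; s_2: 16/4 = 4.
Smallest ratio is 17/5 in the row of s_1, so s_1 leaves.

s_1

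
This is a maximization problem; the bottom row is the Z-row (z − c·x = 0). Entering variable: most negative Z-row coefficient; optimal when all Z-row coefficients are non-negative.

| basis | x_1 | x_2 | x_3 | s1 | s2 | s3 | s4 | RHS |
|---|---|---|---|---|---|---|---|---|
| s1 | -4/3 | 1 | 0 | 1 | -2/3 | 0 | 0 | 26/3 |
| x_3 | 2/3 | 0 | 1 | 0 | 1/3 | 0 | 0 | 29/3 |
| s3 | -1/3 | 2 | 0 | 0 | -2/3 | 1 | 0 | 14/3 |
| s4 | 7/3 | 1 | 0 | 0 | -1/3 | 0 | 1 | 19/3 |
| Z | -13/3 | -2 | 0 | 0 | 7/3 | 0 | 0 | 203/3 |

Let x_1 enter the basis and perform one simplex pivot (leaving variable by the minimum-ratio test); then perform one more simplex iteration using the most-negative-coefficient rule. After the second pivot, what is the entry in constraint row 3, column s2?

-1/3

Ratio test on column x_1 — row 1: entry -4/3 ≤ 0; row 2: (29/3)/(2/3) = 29/2; row 3: entry -1/3 ≤ 0; row 4: (19/3)/(7/3) = 19/7. Minimum is 19/7 at row 4 (s4 leaves); pivot element 7/3.
Divide row 4 by 7/3; eliminate column x_1 from the other rows.
Second iteration: most negative Z-row entry is -1/7 in column x_2, so x_2 enters.
Ratio test on column x_2 — row 1: (86/7)/(11/7) = 86/11; row 2: entry -2/7 ≤ 0; row 3: (39/7)/(15/7) = 13/5; row 4: (19/7)/(3/7) = 19/3. Minimum is 13/5 at row 3 (s3 leaves); pivot element 15/7.
Divide row 3 by 15/7; eliminate column x_2 from the other rows.
After both pivots, the entry at constraint row 3, column s2 is -1/3.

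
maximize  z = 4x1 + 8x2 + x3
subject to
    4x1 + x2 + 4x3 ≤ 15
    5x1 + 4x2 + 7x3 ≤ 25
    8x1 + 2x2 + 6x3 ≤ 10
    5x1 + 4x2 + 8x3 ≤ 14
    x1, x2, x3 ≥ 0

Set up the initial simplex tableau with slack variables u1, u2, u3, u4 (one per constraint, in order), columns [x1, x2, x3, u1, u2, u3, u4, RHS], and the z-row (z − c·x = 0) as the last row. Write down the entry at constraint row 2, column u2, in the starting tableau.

1

Slack u2 belongs to constraint 2; its column is the unit vector e_2, so the entry in row 2 is 1.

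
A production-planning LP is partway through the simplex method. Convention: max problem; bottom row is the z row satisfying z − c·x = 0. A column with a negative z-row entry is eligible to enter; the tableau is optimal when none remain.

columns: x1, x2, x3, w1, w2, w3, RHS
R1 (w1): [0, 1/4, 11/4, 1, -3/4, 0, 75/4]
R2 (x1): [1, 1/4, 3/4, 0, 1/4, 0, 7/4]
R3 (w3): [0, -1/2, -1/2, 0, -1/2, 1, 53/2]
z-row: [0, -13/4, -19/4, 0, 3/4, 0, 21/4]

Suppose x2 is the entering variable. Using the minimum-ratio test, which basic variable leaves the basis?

x1

Column x2 entries and ratios — w1: (75/4)/(1/4) = 75; x1: (7/4)/(1/4) = 7; w3: -1/2 ≤ 0, skip.
Smallest ratio is 7 in the row of x1, so x1 leaves.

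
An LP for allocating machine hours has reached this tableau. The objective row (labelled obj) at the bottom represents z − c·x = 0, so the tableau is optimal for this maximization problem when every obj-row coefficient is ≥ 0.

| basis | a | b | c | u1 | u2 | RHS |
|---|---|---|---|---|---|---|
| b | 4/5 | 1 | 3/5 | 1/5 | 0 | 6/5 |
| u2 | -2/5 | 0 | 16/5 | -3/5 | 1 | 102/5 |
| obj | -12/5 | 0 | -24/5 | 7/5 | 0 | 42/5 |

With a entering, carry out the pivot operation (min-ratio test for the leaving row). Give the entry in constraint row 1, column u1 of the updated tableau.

Ratio test on column a — row 1: (6/5)/(4/5) = 3/2; row 2: entry -2/5 ≤ 0. Minimum is 3/2 at row 1 (b leaves); pivot element 4/5.
Divide row 1 by 4/5; eliminate column a from the other rows.
In the new row 1, the u1 entry is the old entry divided by the pivot: (1/5)/(4/5) = 1/4.

1/4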